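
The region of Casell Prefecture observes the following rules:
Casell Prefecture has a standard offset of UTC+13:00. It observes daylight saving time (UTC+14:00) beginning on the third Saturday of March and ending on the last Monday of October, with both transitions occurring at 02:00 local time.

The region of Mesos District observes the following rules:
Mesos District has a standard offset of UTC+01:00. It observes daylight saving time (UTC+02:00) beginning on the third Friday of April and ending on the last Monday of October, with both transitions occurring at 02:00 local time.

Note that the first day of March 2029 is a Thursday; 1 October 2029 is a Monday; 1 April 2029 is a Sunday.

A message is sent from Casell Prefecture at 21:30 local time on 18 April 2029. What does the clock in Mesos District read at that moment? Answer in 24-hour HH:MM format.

08:30

1 March 2029 is a Thursday, so the first Saturday is March 3 and the third is March 17.
1 October 2029 is a Monday, so Mondays fall on 1, 8, 15, 22, 29; the last is October 29.
18 April 2029 lies within the daylight-saving period (17 March – 29 October), so Casell Prefecture is on daylight time, UTC+14:00.
21:30 Casell Prefecture − 14h = 07:30 UTC.
1 April 2029 is a Sunday, so the first Friday is April 6 and the third is April 20.
1 October 2029 is a Monday, so Mondays fall on 1, 8, 15, 22, 29; the last is October 29.
At the standard offset (UTC+01:00), 07:30 UTC + 1h = 08:30 Mesos District standard time.
The standard-time date in Mesos District, 18 April 2029, is outside the daylight-saving period (20 April – 29 October), so Mesos District is on standard time, UTC+01:00.
07:30 UTC + 1h = 08:30 Mesos District.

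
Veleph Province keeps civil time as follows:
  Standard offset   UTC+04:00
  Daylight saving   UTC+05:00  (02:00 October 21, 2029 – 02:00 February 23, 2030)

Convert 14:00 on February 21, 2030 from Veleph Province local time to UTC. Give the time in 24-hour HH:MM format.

February 21, 2030 lies within the daylight-saving period (21 October 2029 – 23 February 2030), so Veleph Province is on daylight time, UTC+05:00.
14:00 local − 5h = 09:00 UTC.

09:00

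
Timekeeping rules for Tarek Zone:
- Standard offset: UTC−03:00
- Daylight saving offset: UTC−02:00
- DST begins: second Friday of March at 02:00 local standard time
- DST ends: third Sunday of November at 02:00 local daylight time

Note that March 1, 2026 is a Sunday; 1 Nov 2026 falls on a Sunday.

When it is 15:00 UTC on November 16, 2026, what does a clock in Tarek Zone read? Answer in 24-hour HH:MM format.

12:00

1 March 2026 is a Sunday, so the first Friday is March 6 and the second is March 13.
1 November 2026 is a Sunday, so the first Sunday is November 1 and the third is November 15.
At the standard offset (UTC−03:00), 15:00 UTC − 3h = 12:00 Tarek Zone standard time.
Daylight saving runs 13 March – 15 November; the standard-time date in Tarek Zone, November 16, 2026, is outside that window, so Tarek Zone is on standard time at UTC−03:00.
15:00 UTC − 3h = 12:00 local.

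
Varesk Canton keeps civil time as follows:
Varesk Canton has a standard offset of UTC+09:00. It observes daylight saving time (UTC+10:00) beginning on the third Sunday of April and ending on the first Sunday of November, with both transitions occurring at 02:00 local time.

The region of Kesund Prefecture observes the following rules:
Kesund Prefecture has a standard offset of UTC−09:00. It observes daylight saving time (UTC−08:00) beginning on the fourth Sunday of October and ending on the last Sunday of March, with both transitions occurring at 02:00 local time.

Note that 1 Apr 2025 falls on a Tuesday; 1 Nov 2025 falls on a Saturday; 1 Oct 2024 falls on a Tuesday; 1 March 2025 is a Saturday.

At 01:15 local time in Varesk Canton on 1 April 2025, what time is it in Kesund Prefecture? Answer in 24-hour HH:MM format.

07:15

1 April 2025 is a Tuesday, so the first Sunday is April 6 and the third is April 20.
1 November 2025 is a Saturday, so the first Sunday is November 2.
1 April 2025 is outside the daylight-saving period (20 April – 2 November), so Varesk Canton is on standard time, UTC+09:00.
01:15 Varesk Canton − 9h = 16:15 UTC (rolling into the previous day, 31 March 2025).
1 October 2024 is a Tuesday, so the first Sunday is October 6 and the fourth is October 27.
1 March 2025 is a Saturday, so Sundays fall on 2, 9, 16, 23, 30; the last is March 30.
At the standard offset (UTC−09:00), 16:15 UTC − 9h = 07:15 Kesund Prefecture standard time.
The standard-time date in Kesund Prefecture, 31 March 2025, is outside the daylight-saving period (27 October 2024 – 30 March 2025), so Kesund Prefecture is on standard time, UTC−09:00.
16:15 UTC − 9h = 07:15 Kesund Prefecture.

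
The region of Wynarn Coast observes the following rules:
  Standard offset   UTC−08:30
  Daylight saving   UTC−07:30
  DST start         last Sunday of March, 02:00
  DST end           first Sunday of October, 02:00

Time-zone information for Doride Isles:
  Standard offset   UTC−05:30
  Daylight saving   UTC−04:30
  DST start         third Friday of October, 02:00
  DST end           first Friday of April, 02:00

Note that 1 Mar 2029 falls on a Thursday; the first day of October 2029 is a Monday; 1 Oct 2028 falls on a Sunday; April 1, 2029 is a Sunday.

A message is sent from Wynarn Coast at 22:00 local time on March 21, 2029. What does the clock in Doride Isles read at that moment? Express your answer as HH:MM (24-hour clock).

1 March 2029 is a Thursday, so Sundays fall on 4, 11, 18, 25; the last is March 25.
1 October 2029 is a Monday, so the first Sunday is October 7.
March 21, 2029 is outside the daylight-saving period (25 March – 7 October), so Wynarn Coast is on standard time, UTC−08:30.
22:00 Wynarn Coast + 8h30m = 06:30 UTC (rolling into the next day, 22 March 2029).
1 October 2028 is a Sunday, so the first Friday is October 6 and the third is October 20.
1 April 2029 is a Sunday, so the first Friday is April 6.
At the standard offset (UTC−05:30), 06:30 UTC − 5h30m = 01:00 Doride Isles standard time.
Daylight saving runs 20 October 2028 – 6 April 2029; the standard-time date in Doride Isles, March 22, 2029, is inside that window, so Doride Isles is at UTC−04:30.
06:30 UTC − 4h30m = 02:00 Doride Isles.

02:00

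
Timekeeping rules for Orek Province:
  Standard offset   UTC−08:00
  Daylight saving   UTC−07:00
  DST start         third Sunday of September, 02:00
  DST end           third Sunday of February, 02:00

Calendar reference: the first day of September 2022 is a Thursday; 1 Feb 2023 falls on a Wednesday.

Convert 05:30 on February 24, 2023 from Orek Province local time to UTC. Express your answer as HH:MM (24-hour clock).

1 September 2022 is a Thursday, so the first Sunday is September 4 and the third is September 18.
1 February 2023 is a Wednesday, so the first Sunday is February 5 and the third is February 19.
February 24, 2023 does not fall between 18 September 2022 and 19 February 2023, so daylight saving is not in effect and Orek Province is at UTC−08:00.
05:30 local + 8h = 13:30 UTC.

13:30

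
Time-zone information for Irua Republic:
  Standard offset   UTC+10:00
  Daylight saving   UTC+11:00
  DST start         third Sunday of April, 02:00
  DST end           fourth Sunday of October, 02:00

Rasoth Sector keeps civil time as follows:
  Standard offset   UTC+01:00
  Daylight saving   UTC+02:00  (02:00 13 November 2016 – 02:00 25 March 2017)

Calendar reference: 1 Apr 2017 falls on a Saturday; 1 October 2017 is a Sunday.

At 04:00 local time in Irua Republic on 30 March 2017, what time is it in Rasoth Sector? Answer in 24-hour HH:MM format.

19:00

1 April 2017 is a Saturday, so the first Sunday is April 2 and the third is April 16.
1 October 2017 is a Sunday, so the first Sunday is October 1 and the fourth is October 22.
30 March 2017 is outside the daylight-saving period (16 April – 22 October), so Irua Republic is on standard time, UTC+10:00.
04:00 Irua Republic − 10h = 18:00 UTC (rolling into the previous day, 29 March 2017).
At the standard offset (UTC+01:00), 18:00 UTC + 1h = 19:00 Rasoth Sector standard time.
The standard-time date in Rasoth Sector, 29 March 2017, does not fall between 13 November 2016 and 25 March 2017, so daylight saving is not in effect and Rasoth Sector is at UTC+01:00.
18:00 UTC + 1h = 19:00 Rasoth Sector.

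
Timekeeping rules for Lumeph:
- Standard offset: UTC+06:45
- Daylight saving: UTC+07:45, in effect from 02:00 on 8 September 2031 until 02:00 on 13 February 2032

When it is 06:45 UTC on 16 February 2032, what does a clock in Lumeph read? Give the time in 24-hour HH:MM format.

13:30

At the standard offset (UTC+06:45), 06:45 UTC + 6h45m = 13:30 Lumeph standard time.
Daylight saving runs 8 September 2031 – 13 February 2032; the standard-time date in Lumeph, 16 February 2032, is outside that window, so Lumeph is on standard time at UTC+06:45.
06:45 UTC + 6h45m = 13:30 local.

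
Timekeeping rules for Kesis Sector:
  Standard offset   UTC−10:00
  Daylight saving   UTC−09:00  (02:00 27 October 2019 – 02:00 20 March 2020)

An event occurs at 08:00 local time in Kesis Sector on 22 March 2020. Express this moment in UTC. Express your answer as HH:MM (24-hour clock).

18:00

22 March 2020 is outside the daylight-saving period (27 October 2019 – 20 March 2020), so Kesis Sector is on standard time, UTC−10:00.
08:00 local + 10h = 18:00 UTC.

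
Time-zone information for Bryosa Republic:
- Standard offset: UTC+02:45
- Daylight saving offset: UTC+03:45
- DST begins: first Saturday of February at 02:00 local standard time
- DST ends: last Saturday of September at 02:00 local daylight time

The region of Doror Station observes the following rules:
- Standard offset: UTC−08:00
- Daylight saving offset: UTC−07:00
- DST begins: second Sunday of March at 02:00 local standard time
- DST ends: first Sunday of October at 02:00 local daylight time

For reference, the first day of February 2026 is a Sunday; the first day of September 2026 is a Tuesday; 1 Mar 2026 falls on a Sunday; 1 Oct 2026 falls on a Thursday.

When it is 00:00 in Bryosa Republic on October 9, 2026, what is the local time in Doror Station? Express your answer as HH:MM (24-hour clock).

13:15

1 February 2026 is a Sunday, so the first Saturday is February 7.
1 September 2026 is a Tuesday, so Saturdays fall on 5, 12, 19, 26; the last is September 26.
October 9, 2026 does not fall between 7 February and 26 September, so daylight saving is not in effect and Bryosa Republic is at UTC+02:45.
00:00 Bryosa Republic − 2h45m = 21:15 UTC (rolling into the previous day, 8 October 2026).
1 March 2026 is a Sunday, so the first Sunday is March 1 and the second is March 8.
1 October 2026 is a Thursday, so the first Sunday is October 4.
At the standard offset (UTC−08:00), 21:15 UTC − 8h = 13:15 Doror Station standard time.
The standard-time date in Doror Station, October 8, 2026, does not fall between 8 March and 4 October, so daylight saving is not in effect and Doror Station is at UTC−08:00.
21:15 UTC − 8h = 13:15 Doror Station.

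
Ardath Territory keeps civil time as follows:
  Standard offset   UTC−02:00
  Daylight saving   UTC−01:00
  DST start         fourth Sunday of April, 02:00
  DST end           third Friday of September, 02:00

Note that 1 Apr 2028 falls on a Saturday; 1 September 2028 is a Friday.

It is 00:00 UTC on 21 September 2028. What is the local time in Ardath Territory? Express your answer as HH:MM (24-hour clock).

22:00

1 April 2028 is a Saturday, so the first Sunday is April 2 and the fourth is April 23.
1 September 2028 is a Friday, so the first Friday is September 1 and the third is September 15.
At the standard offset (UTC−02:00), 00:00 UTC − 2h = 22:00 Ardath Territory standard time (rolling into the previous day, 20 September 2028).
The standard-time date in Ardath Territory, 20 September 2028, is outside the daylight-saving period (23 April – 15 September), so Ardath Territory is on standard time, UTC−02:00.
00:00 UTC − 2h = 22:00 local (rolling into the previous day, 20 September 2028).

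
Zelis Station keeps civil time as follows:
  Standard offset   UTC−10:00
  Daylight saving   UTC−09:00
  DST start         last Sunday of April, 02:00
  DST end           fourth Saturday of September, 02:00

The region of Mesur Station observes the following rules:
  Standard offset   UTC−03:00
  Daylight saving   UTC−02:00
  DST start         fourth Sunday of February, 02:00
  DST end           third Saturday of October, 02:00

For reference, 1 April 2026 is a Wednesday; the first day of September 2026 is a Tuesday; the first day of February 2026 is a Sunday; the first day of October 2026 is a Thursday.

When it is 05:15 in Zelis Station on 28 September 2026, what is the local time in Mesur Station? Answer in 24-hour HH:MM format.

13:15

1 April 2026 is a Wednesday, so Sundays fall on 5, 12, 19, 26; the last is April 26.
1 September 2026 is a Tuesday, so the first Saturday is September 5 and the fourth is September 26.
Daylight saving runs 26 April – 26 September; 28 September 2026 is outside that window, so Zelis Station is on standard time at UTC−10:00.
05:15 Zelis Station + 10h = 15:15 UTC.
1 February 2026 is a Sunday, so the first Sunday is February 1 and the fourth is February 22.
1 October 2026 is a Thursday, so the first Saturday is October 3 and the third is October 17.
At the standard offset (UTC−03:00), 15:15 UTC − 3h = 12:15 Mesur Station standard time.
The standard-time date in Mesur Station, 28 September 2026, lies within the daylight-saving period (22 February – 17 October), so Mesur Station is on daylight time, UTC−02:00.
15:15 UTC − 2h = 13:15 Mesur Station.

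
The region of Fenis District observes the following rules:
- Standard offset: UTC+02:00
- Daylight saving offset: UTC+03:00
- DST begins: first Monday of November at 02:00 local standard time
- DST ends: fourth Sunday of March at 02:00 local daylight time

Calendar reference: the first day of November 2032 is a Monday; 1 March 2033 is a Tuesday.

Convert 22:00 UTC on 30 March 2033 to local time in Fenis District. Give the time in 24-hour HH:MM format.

00:00

1 November 2032 is a Monday, so the first Monday is November 1.
1 March 2033 is a Tuesday, so the first Sunday is March 6 and the fourth is March 27.
At the standard offset (UTC+02:00), 22:00 UTC + 2h = 00:00 Fenis District standard time (rolling into the next day, 31 March 2033).
The standard-time date in Fenis District, 31 March 2033, does not fall between 1 November 2032 and 27 March 2033, so daylight saving is not in effect and Fenis District is at UTC+02:00.
22:00 UTC + 2h = 00:00 local (rolling into the next day, 31 March 2033).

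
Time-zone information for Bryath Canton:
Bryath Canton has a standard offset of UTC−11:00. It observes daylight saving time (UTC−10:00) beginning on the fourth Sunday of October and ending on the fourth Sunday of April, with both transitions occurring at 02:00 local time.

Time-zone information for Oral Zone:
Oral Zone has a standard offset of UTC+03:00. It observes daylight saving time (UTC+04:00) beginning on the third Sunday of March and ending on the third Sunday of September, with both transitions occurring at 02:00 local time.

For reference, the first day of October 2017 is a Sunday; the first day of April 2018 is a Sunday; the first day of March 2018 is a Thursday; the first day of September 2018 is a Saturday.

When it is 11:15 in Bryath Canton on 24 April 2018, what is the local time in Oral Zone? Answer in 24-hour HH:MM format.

02:15

1 October 2017 is a Sunday, so the first Sunday is October 1 and the fourth is October 22.
1 April 2018 is a Sunday, so the first Sunday is April 1 and the fourth is April 22.
24 April 2018 is outside the daylight-saving period (22 October 2017 – 22 April 2018), so Bryath Canton is on standard time, UTC−11:00.
11:15 Bryath Canton + 11h = 22:15 UTC.
1 March 2018 is a Thursday, so the first Sunday is March 4 and the third is March 18.
1 September 2018 is a Saturday, so the first Sunday is September 2 and the third is September 16.
At the standard offset (UTC+03:00), 22:15 UTC + 3h = 01:15 Oral Zone standard time (rolling into the next day, 25 April 2018).
The standard-time date in Oral Zone, 25 April 2018, falls between 18 March and 16 September, so daylight saving is in effect and Oral Zone is at UTC+04:00.
22:15 UTC + 4h = 02:15 Oral Zone (rolling into the next day, 25 April 2018).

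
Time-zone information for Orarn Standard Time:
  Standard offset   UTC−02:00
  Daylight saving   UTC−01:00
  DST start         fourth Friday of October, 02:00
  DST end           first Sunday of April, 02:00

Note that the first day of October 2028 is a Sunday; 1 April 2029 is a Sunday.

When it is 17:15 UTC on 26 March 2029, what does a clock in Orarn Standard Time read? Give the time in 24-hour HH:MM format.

16:15

1 October 2028 is a Sunday, so the first Friday is October 6 and the fourth is October 27.
1 April 2029 is a Sunday, so the first Sunday is April 1.
At the standard offset (UTC−02:00), 17:15 UTC − 2h = 15:15 Orarn Standard Time standard time.
Daylight saving runs 27 October 2028 – 1 April 2029; the standard-time date in Orarn Standard Time, 26 March 2029, is inside that window, so Orarn Standard Time is at UTC−01:00.
17:15 UTC − 1h = 16:15 local.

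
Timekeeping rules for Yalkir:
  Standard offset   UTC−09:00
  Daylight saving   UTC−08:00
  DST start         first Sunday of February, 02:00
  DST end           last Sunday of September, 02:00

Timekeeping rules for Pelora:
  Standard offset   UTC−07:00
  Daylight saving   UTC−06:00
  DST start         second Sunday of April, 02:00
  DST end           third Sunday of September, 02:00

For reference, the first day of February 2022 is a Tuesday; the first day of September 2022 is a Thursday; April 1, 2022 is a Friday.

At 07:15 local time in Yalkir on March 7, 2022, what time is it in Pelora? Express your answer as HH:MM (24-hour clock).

08:15

1 February 2022 is a Tuesday, so the first Sunday is February 6.
1 September 2022 is a Thursday, so Sundays fall on 4, 11, 18, 25; the last is September 25.
March 7, 2022 lies within the daylight-saving period (6 February – 25 September), so Yalkir is on daylight time, UTC−08:00.
07:15 Yalkir + 8h = 15:15 UTC.
1 April 2022 is a Friday, so the first Sunday is April 3 and the second is April 10.
1 September 2022 is a Thursday, so the first Sunday is September 4 and the third is September 18.
At the standard offset (UTC−07:00), 15:15 UTC − 7h = 08:15 Pelora standard time.
The standard-time date in Pelora, March 7, 2022, is outside the daylight-saving period (10 April – 18 September), so Pelora is on standard time, UTC−07:00.
15:15 UTC − 7h = 08:15 Pelora.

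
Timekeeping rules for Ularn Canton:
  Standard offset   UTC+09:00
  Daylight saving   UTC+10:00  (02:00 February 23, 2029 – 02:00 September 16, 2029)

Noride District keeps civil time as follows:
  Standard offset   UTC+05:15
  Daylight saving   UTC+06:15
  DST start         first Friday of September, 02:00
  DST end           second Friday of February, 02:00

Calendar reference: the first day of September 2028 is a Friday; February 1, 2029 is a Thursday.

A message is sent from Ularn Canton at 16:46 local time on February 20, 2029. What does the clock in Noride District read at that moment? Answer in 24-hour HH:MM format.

13:01

February 20, 2029 is outside the daylight-saving period (23 February – 16 September), so Ularn Canton is on standard time, UTC+09:00.
16:46 Ularn Canton − 9h = 07:46 UTC.
1 September 2028 is a Friday, so the first Friday is September 1.
1 February 2029 is a Thursday, so the first Friday is February 2 and the second is February 9.
At the standard offset (UTC+05:15), 07:46 UTC + 5h15m = 13:01 Noride District standard time.
The standard-time date in Noride District, February 20, 2029, is outside the daylight-saving period (1 September 2028 – 9 February 2029), so Noride District is on standard time, UTC+05:15.
07:46 UTC + 5h15m = 13:01 Noride District.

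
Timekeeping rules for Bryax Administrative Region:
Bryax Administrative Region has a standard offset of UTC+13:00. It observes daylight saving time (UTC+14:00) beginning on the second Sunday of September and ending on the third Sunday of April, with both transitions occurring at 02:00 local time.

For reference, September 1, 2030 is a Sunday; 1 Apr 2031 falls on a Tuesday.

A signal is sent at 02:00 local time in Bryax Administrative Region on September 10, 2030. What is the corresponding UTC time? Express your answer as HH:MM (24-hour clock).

12:00

1 September 2030 is a Sunday, so the first Sunday is September 1 and the second is September 8.
1 April 2031 is a Tuesday, so the first Sunday is April 6 and the third is April 20.
Daylight saving runs 8 September 2030 – 20 April 2031; September 10, 2030 is inside that window, so Bryax Administrative Region is at UTC+14:00.
02:00 local − 14h = 12:00 UTC (rolling into the previous day, 9 September 2030).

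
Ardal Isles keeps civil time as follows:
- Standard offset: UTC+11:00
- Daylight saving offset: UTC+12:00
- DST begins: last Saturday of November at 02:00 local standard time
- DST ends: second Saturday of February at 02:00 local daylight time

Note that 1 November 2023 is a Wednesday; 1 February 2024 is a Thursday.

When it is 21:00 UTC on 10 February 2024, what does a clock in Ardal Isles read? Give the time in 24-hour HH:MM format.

08:00

1 November 2023 is a Wednesday, so Saturdays fall on 4, 11, 18, 25; the last is November 25.
1 February 2024 is a Thursday, so the first Saturday is February 3 and the second is February 10.
At the standard offset (UTC+11:00), 21:00 UTC + 11h = 08:00 Ardal Isles standard time (rolling into the next day, 11 February 2024).
The standard-time date in Ardal Isles, 11 February 2024, is outside the daylight-saving period (25 November 2023 – 10 February 2024), so Ardal Isles is on standard time, UTC+11:00.
21:00 UTC + 11h = 08:00 local (rolling into the next day, 11 February 2024).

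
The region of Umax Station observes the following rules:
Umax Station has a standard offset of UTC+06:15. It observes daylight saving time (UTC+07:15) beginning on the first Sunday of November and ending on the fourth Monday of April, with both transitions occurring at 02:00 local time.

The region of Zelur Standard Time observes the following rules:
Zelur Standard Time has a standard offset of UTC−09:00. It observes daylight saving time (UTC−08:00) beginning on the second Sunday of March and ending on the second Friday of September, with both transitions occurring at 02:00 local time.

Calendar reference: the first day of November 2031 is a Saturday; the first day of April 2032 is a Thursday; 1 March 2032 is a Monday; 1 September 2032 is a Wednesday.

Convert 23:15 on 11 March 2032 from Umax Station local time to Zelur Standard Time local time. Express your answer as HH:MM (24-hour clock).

1 November 2031 is a Saturday, so the first Sunday is November 2.
1 April 2032 is a Thursday, so the first Monday is April 5 and the fourth is April 26.
11 March 2032 lies within the daylight-saving period (2 November 2031 – 26 April 2032), so Umax Station is on daylight time, UTC+07:15.
23:15 Umax Station − 7h15m = 16:00 UTC.
1 March 2032 is a Monday, so the first Sunday is March 7 and the second is March 14.
1 September 2032 is a Wednesday, so the first Friday is September 3 and the second is September 10.
At the standard offset (UTC−09:00), 16:00 UTC − 9h = 07:00 Zelur Standard Time standard time.
Daylight saving runs 14 March – 10 September; the standard-time date in Zelur Standard Time, 11 March 2032, is outside that window, so Zelur Standard Time is on standard time at UTC−09:00.
16:00 UTC − 9h = 07:00 Zelur Standard Time.

07:00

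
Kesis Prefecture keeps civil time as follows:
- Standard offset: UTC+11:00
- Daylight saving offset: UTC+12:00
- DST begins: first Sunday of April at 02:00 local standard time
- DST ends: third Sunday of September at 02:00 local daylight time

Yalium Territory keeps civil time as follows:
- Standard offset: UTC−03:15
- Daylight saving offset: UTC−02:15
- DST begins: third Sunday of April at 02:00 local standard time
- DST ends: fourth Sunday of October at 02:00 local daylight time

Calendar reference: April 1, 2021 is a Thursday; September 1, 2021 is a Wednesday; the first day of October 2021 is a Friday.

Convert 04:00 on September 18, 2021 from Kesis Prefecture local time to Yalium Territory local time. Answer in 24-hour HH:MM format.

13:45

1 April 2021 is a Thursday, so the first Sunday is April 4.
1 September 2021 is a Wednesday, so the first Sunday is September 5 and the third is September 19.
Daylight saving runs 4 April – 19 September; September 18, 2021 is inside that window, so Kesis Prefecture is at UTC+12:00.
04:00 Kesis Prefecture − 12h = 16:00 UTC (rolling into the previous day, 17 September 2021).
1 April 2021 is a Thursday, so the first Sunday is April 4 and the third is April 18.
1 October 2021 is a Friday, so the first Sunday is October 3 and the fourth is October 24.
At the standard offset (UTC−03:15), 16:00 UTC − 3h15m = 12:45 Yalium Territory standard time.
Daylight saving runs 18 April – 24 October; the standard-time date in Yalium Territory, September 17, 2021, is inside that window, so Yalium Territory is at UTC−02:15.
16:00 UTC − 2h15m = 13:45 Yalium Territory.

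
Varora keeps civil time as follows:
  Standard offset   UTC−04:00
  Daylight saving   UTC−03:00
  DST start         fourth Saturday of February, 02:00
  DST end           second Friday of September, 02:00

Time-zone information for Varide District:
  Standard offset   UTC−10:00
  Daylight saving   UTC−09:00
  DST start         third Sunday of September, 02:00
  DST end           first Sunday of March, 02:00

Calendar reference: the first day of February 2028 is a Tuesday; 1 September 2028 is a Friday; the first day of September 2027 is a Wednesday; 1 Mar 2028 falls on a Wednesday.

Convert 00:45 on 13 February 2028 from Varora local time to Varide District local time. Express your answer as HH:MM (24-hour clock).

19:45

1 February 2028 is a Tuesday, so the first Saturday is February 5 and the fourth is February 26.
1 September 2028 is a Friday, so the first Friday is September 1 and the second is September 8.
13 February 2028 is outside the daylight-saving period (26 February – 8 September), so Varora is on standard time, UTC−04:00.
00:45 Varora + 4h = 04:45 UTC.
1 September 2027 is a Wednesday, so the first Sunday is September 5 and the third is September 19.
1 March 2028 is a Wednesday, so the first Sunday is March 5.
At the standard offset (UTC−10:00), 04:45 UTC − 10h = 18:45 Varide District standard time (rolling into the previous day, 12 February 2028).
The standard-time date in Varide District, 12 February 2028, falls between 19 September 2027 and 5 March 2028, so daylight saving is in effect and Varide District is at UTC−09:00.
04:45 UTC − 9h = 19:45 Varide District (rolling into the previous day, 12 February 2028).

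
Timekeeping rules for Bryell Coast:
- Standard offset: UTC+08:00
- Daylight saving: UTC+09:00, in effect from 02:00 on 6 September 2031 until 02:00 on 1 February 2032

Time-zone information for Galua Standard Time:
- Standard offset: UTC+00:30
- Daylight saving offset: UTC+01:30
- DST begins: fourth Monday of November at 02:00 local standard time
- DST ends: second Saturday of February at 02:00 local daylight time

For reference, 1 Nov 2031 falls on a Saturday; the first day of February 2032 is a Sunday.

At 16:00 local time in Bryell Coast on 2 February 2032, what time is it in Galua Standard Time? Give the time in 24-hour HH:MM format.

Daylight saving runs 6 September 2031 – 1 February 2032; 2 February 2032 is outside that window, so Bryell Coast is on standard time at UTC+08:00.
16:00 Bryell Coast − 8h = 08:00 UTC.
1 November 2031 is a Saturday, so the first Monday is November 3 and the fourth is November 24.
1 February 2032 is a Sunday, so the first Saturday is February 7 and the second is February 14.
At the standard offset (UTC+00:30), 08:00 UTC + 0h30m = 08:30 Galua Standard Time standard time.
The standard-time date in Galua Standard Time, 2 February 2032, falls between 24 November 2031 and 14 February 2032, so daylight saving is in effect and Galua Standard Time is at UTC+01:30.
08:00 UTC + 1h30m = 09:30 Galua Standard Time.

09:30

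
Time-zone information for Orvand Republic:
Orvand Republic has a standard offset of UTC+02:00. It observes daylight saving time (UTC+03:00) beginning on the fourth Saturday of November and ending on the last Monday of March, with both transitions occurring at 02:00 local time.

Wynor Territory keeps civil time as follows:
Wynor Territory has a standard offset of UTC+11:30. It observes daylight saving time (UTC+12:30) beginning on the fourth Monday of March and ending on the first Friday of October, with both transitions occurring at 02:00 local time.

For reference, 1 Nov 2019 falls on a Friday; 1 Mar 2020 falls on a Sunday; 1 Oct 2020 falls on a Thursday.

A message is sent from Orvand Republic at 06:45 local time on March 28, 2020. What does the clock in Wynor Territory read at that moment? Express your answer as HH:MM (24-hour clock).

1 November 2019 is a Friday, so the first Saturday is November 2 and the fourth is November 23.
1 March 2020 is a Sunday, so Mondays fall on 2, 9, 16, 23, 30; the last is March 30.
March 28, 2020 falls between 23 November 2019 and 30 March 2020, so daylight saving is in effect and Orvand Republic is at UTC+03:00.
06:45 Orvand Republic − 3h = 03:45 UTC.
1 March 2020 is a Sunday, so the first Monday is March 2 and the fourth is March 23.
1 October 2020 is a Thursday, so the first Friday is October 2.
At the standard offset (UTC+11:30), 03:45 UTC + 11h30m = 15:15 Wynor Territory standard time.
The standard-time date in Wynor Territory, March 28, 2020, lies within the daylight-saving period (23 March – 2 October), so Wynor Territory is on daylight time, UTC+12:30.
03:45 UTC + 12h30m = 16:15 Wynor Territory.

16:15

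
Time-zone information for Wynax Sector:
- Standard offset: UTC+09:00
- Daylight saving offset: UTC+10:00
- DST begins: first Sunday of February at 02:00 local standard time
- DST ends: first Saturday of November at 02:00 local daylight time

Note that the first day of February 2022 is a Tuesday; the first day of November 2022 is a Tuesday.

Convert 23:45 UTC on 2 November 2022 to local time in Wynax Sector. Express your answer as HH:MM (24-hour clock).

09:45

1 February 2022 is a Tuesday, so the first Sunday is February 6.
1 November 2022 is a Tuesday, so the first Saturday is November 5.
At the standard offset (UTC+09:00), 23:45 UTC + 9h = 08:45 Wynax Sector standard time (rolling into the next day, 3 November 2022).
The standard-time date in Wynax Sector, 3 November 2022, falls between 6 February and 5 November, so daylight saving is in effect and Wynax Sector is at UTC+10:00.
23:45 UTC + 10h = 09:45 local (rolling into the next day, 3 November 2022).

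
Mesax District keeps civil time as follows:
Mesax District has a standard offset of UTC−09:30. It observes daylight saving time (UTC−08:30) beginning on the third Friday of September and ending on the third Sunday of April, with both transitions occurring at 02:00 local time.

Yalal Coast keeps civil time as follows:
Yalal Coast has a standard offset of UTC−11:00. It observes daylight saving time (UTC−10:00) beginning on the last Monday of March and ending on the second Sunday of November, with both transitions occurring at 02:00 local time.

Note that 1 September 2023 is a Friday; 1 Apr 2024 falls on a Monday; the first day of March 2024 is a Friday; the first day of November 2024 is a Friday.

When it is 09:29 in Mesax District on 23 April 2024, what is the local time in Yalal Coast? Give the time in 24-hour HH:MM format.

1 September 2023 is a Friday, so the first Friday is September 1 and the third is September 15.
1 April 2024 is a Monday, so the first Sunday is April 7 and the third is April 21.
Daylight saving runs 15 September 2023 – 21 April 2024; 23 April 2024 is outside that window, so Mesax District is on standard time at UTC−09:30.
09:29 Mesax District + 9h30m = 18:59 UTC.
1 March 2024 is a Friday, so Mondays fall on 4, 11, 18, 25; the last is March 25.
1 November 2024 is a Friday, so the first Sunday is November 3 and the second is November 10.
At the standard offset (UTC−11:00), 18:59 UTC − 11h = 07:59 Yalal Coast standard time.
The standard-time date in Yalal Coast, 23 April 2024, lies within the daylight-saving period (25 March – 10 November), so Yalal Coast is on daylight time, UTC−10:00.
18:59 UTC − 10h = 08:59 Yalal Coast.

08:59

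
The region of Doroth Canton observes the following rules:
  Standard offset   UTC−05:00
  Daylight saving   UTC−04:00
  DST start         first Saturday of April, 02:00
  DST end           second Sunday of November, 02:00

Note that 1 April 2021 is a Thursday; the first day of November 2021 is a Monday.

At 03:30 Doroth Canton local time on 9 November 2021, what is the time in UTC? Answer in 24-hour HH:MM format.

07:30

1 April 2021 is a Thursday, so the first Saturday is April 3.
1 November 2021 is a Monday, so the first Sunday is November 7 and the second is November 14.
Daylight saving runs 3 April – 14 November; 9 November 2021 is inside that window, so Doroth Canton is at UTC−04:00.
03:30 local + 4h = 07:30 UTC.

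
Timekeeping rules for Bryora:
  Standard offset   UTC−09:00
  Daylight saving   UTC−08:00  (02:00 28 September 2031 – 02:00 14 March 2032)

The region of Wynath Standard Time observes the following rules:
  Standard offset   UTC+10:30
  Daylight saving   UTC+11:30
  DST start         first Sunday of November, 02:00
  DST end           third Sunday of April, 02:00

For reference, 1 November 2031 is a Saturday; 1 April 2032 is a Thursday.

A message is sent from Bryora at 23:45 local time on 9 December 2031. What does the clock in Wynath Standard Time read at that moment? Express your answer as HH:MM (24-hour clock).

19:15

9 December 2031 lies within the daylight-saving period (28 September 2031 – 14 March 2032), so Bryora is on daylight time, UTC−08:00.
23:45 Bryora + 8h = 07:45 UTC (rolling into the next day, 10 December 2031).
1 November 2031 is a Saturday, so the first Sunday is November 2.
1 April 2032 is a Thursday, so the first Sunday is April 4 and the third is April 18.
At the standard offset (UTC+10:30), 07:45 UTC + 10h30m = 18:15 Wynath Standard Time standard time.
The standard-time date in Wynath Standard Time, 10 December 2031, lies within the daylight-saving period (2 November 2031 – 18 April 2032), so Wynath Standard Time is on daylight time, UTC+11:30.
07:45 UTC + 11h30m = 19:15 Wynath Standard Time.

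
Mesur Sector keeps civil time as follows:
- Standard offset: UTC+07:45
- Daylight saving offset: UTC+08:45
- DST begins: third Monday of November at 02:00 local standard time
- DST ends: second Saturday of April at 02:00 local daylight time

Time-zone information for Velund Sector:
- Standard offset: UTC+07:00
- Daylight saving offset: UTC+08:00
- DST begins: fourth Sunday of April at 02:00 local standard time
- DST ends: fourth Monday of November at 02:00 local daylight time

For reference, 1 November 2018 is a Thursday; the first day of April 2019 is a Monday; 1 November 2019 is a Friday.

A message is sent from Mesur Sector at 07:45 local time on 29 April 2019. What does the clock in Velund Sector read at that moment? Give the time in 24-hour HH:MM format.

1 November 2018 is a Thursday, so the first Monday is November 5 and the third is November 19.
1 April 2019 is a Monday, so the first Saturday is April 6 and the second is April 13.
Daylight saving runs 19 November 2018 – 13 April 2019; 29 April 2019 is outside that window, so Mesur Sector is on standard time at UTC+07:45.
07:45 Mesur Sector − 7h45m = 00:00 UTC.
1 April 2019 is a Monday, so the first Sunday is April 7 and the fourth is April 28.
1 November 2019 is a Friday, so the first Monday is November 4 and the fourth is November 25.
At the standard offset (UTC+07:00), 00:00 UTC + 7h = 07:00 Velund Sector standard time.
The standard-time date in Velund Sector, 29 April 2019, lies within the daylight-saving period (28 April – 25 November), so Velund Sector is on daylight time, UTC+08:00.
00:00 UTC + 8h = 08:00 Velund Sector.

08:00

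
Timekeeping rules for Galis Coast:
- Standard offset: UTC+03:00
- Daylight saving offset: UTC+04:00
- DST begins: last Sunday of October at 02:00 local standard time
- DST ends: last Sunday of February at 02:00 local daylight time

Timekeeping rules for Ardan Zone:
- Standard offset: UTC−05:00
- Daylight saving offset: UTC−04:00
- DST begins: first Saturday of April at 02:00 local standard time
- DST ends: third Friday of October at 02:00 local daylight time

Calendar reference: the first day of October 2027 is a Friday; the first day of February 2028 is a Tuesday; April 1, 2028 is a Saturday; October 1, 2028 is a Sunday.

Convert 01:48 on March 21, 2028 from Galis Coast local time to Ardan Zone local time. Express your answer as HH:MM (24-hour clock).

1 October 2027 is a Friday, so Sundays fall on 3, 10, 17, 24, 31; the last is October 31.
1 February 2028 is a Tuesday, so Sundays fall on 6, 13, 20, 27; the last is February 27.
March 21, 2028 is outside the daylight-saving period (31 October 2027 – 27 February 2028), so Galis Coast is on standard time, UTC+03:00.
01:48 Galis Coast − 3h = 22:48 UTC (rolling into the previous day, 20 March 2028).
1 April 2028 is a Saturday, so the first Saturday is April 1.
1 October 2028 is a Sunday, so the first Friday is October 6 and the third is October 20.
At the standard offset (UTC−05:00), 22:48 UTC − 5h = 17:48 Ardan Zone standard time.
Daylight saving runs 1 April – 20 October; the standard-time date in Ardan Zone, March 20, 2028, is outside that window, so Ardan Zone is on standard time at UTC−05:00.
22:48 UTC − 5h = 17:48 Ardan Zone.

17:48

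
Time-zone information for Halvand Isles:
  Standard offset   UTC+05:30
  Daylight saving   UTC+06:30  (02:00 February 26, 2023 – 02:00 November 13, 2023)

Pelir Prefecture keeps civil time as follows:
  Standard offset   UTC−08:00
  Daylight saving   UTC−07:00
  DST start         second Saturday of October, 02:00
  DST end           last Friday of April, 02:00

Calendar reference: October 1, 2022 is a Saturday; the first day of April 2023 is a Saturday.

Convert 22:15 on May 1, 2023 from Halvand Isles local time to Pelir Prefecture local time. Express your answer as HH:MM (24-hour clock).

07:45

May 1, 2023 falls between 26 February and 13 November, so daylight saving is in effect and Halvand Isles is at UTC+06:30.
22:15 Halvand Isles − 6h30m = 15:45 UTC.
1 October 2022 is a Saturday, so the first Saturday is October 1 and the second is October 8.
1 April 2023 is a Saturday, so Fridays fall on 7, 14, 21, 28; the last is April 28.
At the standard offset (UTC−08:00), 15:45 UTC − 8h = 07:45 Pelir Prefecture standard time.
Daylight saving runs 8 October 2022 – 28 April 2023; the standard-time date in Pelir Prefecture, May 1, 2023, is outside that window, so Pelir Prefecture is on standard time at UTC−08:00.
15:45 UTC − 8h = 07:45 Pelir Prefecture.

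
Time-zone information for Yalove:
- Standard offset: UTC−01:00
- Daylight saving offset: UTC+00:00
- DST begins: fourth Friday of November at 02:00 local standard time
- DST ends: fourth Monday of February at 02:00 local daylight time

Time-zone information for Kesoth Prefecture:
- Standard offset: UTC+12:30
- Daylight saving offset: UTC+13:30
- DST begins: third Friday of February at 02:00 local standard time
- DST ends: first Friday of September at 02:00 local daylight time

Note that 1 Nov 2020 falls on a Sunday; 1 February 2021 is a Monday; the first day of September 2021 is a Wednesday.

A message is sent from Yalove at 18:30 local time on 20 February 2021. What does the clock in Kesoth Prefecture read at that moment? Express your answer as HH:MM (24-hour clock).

08:00

1 November 2020 is a Sunday, so the first Friday is November 6 and the fourth is November 27.
1 February 2021 is a Monday, so the first Monday is February 1 and the fourth is February 22.
20 February 2021 falls between 27 November 2020 and 22 February 2021, so daylight saving is in effect and Yalove is at UTC+00:00.
18:30 Yalove − 0h = 18:30 UTC.
1 February 2021 is a Monday, so the first Friday is February 5 and the third is February 19.
1 September 2021 is a Wednesday, so the first Friday is September 3.
At the standard offset (UTC+12:30), 18:30 UTC + 12h30m = 07:00 Kesoth Prefecture standard time (rolling into the next day, 21 February 2021).
The standard-time date in Kesoth Prefecture, 21 February 2021, lies within the daylight-saving period (19 February – 3 September), so Kesoth Prefecture is on daylight time, UTC+13:30.
18:30 UTC + 13h30m = 08:00 Kesoth Prefecture (rolling into the next day, 21 February 2021).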